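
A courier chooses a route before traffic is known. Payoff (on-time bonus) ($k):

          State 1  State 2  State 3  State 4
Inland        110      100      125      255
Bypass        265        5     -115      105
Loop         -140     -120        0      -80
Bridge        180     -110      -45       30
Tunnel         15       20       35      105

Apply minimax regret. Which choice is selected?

Column bests: State 1=265, State 2=100, State 3=125, State 4=255.
Inland regrets: 155, 0, 0, 0 → max 155
Bypass regrets: 0, 95, 240, 150 → max 240
Loop regrets: 405, 220, 125, 335 → max 405
Bridge regrets: 85, 210, 170, 225 → max 225
Tunnel regrets: 250, 80, 90, 150 → max 250
Smallest max regret = 155 → Inland.

Inland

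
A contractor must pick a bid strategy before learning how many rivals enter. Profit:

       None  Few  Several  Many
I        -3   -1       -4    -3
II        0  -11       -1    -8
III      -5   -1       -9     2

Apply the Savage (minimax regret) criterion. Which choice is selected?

I

Column bests: None=0, Few=-1, Several=-1, Many=2.
I regrets: 3, 0, 3, 5 → max 5
II regrets: 0, 10, 0, 10 → max 10
III regrets: 5, 0, 8, 0 → max 8
Smallest max regret = 5 → I.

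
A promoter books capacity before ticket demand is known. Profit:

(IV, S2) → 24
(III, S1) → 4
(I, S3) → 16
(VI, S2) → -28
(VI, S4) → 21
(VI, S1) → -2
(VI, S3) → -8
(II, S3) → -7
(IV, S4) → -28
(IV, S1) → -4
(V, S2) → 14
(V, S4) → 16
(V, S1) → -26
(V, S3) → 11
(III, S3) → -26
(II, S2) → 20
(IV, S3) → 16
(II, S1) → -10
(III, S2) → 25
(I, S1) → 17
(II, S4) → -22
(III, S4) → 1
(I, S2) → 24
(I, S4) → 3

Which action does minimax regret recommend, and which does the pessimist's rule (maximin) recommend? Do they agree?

minimax regret → I; maximin → I (agree)

Column bests: S1=17, S2=25, S3=16, S4=21.
I regrets: 0, 1, 0, 18 → max 18
II regrets: 27, 5, 23, 43 → max 43
III regrets: 13, 0, 42, 20 → max 42
IV regrets: 21, 1, 0, 49 → max 49
V regrets: 43, 11, 5, 5 → max 43
VI regrets: 19, 53, 24, 0 → max 53
Smallest max regret = 18 → I.
Row minima: I=3, II=-22, III=-26, IV=-28, V=-26, VI=-28
Best worst-case = 3 → I.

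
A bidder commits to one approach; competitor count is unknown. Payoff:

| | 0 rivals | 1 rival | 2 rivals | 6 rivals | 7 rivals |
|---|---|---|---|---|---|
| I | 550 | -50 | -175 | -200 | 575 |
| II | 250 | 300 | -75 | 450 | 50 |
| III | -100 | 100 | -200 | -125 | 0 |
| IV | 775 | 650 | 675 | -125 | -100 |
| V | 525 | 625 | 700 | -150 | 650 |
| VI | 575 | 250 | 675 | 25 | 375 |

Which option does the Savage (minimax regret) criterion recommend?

VI

Column bests: 0 rivals=775, 1 rival=650, 2 rivals=700, 6 rivals=450, 7 rivals=650.
I regrets: 225, 700, 875, 650, 75 → max 875
II regrets: 525, 350, 775, 0, 600 → max 775
III regrets: 875, 550, 900, 575, 650 → max 900
IV regrets: 0, 0, 25, 575, 750 → max 750
V regrets: 250, 25, 0, 600, 0 → max 600
VI regrets: 200, 400, 25, 425, 275 → max 425
Smallest max regret = 425 → VI.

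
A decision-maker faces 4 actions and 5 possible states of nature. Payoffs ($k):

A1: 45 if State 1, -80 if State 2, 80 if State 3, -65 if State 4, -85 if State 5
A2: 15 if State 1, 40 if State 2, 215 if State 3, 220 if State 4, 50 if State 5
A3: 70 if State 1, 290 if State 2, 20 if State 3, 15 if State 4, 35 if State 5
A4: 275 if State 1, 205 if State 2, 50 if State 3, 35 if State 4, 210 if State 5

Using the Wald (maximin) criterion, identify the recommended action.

A4

Row minima: A1=-85, A2=15, A3=15, A4=35
Best worst-case = 35 → A4.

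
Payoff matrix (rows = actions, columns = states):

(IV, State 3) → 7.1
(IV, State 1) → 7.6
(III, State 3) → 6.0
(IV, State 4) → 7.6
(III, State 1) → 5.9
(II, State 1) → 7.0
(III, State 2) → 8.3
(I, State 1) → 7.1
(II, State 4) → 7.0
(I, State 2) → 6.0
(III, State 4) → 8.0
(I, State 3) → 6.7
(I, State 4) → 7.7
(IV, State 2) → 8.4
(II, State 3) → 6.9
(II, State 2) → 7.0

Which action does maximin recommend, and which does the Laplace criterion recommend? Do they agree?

Row minima: I=6.0, II=6.9, III=5.9, IV=7.1
Best worst-case = 7.1 → IV.
Row averages: I=6.875, II=6.975, III=7.05, IV=7.675
Highest average = 7.675 → IV.

maximin → IV; laplace → IV (agree)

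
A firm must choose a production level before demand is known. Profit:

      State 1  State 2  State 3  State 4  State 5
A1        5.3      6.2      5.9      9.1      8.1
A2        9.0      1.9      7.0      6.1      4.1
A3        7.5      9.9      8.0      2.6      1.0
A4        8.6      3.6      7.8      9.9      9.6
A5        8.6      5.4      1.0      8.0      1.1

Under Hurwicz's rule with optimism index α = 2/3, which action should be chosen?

A1: 2/3·9.1 + 1/3·5.3 = 47/6
A2: 2/3·9.0 + 1/3·1.9 = 199/30
A3: 2/3·9.9 + 1/3·1.0 = 104/15
A4: 2/3·9.9 + 1/3·3.6 = 7.8
A5: 2/3·8.6 + 1/3·1.0 = 91/15
Highest Hurwicz score = 47/6 → A1.

A1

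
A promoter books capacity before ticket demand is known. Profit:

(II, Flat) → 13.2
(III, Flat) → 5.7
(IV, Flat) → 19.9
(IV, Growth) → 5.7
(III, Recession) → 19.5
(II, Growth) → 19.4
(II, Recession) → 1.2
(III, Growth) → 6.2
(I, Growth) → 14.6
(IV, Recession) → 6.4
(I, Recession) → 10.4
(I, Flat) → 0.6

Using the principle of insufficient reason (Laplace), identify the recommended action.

II

Row averages: I=128/15, II=169/15, III=157/15, IV=32/3
Highest average = 169/15 → II.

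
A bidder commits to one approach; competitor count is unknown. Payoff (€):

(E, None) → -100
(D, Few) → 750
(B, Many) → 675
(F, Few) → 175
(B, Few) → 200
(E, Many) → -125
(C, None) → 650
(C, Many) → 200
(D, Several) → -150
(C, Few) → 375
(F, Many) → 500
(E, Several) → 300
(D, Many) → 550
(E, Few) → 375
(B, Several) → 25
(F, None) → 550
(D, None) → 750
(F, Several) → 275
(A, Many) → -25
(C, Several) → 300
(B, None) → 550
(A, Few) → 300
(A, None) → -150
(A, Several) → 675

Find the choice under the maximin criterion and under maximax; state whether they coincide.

Row minima: A=-150, B=25, C=200, D=-150, E=-125, F=175
Best worst-case = 200 → C.
Row maxima: A=675, B=675, C=650, D=750, E=375, F=550
Best best-case = 750 → D.

maximin → C; maximax → D (disagree)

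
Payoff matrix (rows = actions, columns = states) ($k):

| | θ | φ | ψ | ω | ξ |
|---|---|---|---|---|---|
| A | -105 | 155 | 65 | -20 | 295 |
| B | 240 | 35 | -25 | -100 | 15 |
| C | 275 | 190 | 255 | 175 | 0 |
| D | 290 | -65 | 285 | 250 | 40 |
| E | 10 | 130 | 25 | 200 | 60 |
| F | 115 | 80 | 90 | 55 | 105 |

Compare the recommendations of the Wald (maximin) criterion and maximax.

maximin → F; maximax → A (disagree)

Row minima: A=-105, B=-100, C=0, D=-65, E=10, F=55
Best worst-case = 55 → F.
Row maxima: A=295, B=240, C=275, D=290, E=200, F=115
Best best-case = 295 → A.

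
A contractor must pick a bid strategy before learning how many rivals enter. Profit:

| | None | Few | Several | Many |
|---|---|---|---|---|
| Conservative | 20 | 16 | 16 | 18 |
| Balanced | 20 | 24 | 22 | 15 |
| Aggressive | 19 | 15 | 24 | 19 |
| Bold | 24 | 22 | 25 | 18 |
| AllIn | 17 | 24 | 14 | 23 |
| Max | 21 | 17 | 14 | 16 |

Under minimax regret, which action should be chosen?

Column bests: None=24, Few=24, Several=25, Many=23.
Conservative regrets: 4, 8, 9, 5 → max 9
Balanced regrets: 4, 0, 3, 8 → max 8
Aggressive regrets: 5, 9, 1, 4 → max 9
Bold regrets: 0, 2, 0, 5 → max 5
AllIn regrets: 7, 0, 11, 0 → max 11
Max regrets: 3, 7, 11, 7 → max 11
Smallest max regret = 5 → Bold.

Bold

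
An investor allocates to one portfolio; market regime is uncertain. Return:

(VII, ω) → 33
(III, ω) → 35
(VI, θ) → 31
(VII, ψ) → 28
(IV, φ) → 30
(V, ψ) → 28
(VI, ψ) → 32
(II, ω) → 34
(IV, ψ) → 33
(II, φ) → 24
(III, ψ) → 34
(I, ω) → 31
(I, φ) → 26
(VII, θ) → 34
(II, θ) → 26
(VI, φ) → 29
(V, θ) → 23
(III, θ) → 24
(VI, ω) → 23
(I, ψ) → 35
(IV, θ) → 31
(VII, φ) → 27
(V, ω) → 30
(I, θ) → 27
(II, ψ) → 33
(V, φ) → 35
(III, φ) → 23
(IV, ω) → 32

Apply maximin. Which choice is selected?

IV

Row minima: I=26, II=24, III=23, IV=30, V=23, VI=23, VII=27
Best worst-case = 30 → IV.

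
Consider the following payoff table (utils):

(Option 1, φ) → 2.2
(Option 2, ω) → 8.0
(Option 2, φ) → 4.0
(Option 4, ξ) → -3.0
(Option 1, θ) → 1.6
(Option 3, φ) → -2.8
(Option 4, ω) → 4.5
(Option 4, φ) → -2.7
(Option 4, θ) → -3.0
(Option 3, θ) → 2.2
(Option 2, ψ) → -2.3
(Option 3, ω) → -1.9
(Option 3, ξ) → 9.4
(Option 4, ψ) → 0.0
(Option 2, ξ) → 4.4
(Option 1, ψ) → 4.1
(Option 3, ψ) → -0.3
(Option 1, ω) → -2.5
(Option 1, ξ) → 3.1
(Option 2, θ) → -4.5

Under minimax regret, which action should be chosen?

Column bests: θ=2.2, φ=4.0, ψ=4.1, ω=8.0, ξ=9.4.
Option 1 regrets: 0.6, 1.8, 0.0, 10.5, 6.3 → max 10.5
Option 2 regrets: 6.7, 0.0, 6.4, 0.0, 5.0 → max 6.7
Option 3 regrets: 0.0, 6.8, 4.4, 9.9, 0.0 → max 9.9
Option 4 regrets: 5.2, 6.7, 4.1, 3.5, 12.4 → max 12.4
Smallest max regret = 6.7 → Option 2.

Option 2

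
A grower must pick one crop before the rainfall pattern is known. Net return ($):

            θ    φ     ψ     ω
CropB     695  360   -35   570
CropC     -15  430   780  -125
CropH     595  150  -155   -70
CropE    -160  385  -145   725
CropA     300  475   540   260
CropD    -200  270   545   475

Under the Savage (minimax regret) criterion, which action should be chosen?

CropA

Column bests: θ=695, φ=475, ψ=780, ω=725.
CropB regrets: 0, 115, 815, 155 → max 815
CropC regrets: 710, 45, 0, 850 → max 850
CropH regrets: 100, 325, 935, 795 → max 935
CropE regrets: 855, 90, 925, 0 → max 925
CropA regrets: 395, 0, 240, 465 → max 465
CropD regrets: 895, 205, 235, 250 → max 895
Smallest max regret = 465 → CropA.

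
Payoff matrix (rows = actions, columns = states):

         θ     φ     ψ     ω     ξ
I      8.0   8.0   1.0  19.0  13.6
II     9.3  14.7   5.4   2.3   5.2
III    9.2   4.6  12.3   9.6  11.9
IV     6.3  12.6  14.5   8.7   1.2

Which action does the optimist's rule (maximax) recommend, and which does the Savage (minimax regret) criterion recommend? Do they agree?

Row maxima: I=19.0, II=14.7, III=12.3, IV=14.5
Best best-case = 19.0 → I.
Column bests: θ=9.3, φ=14.7, ψ=14.5, ω=19.0, ξ=13.6.
I regrets: 1.3, 6.7, 13.5, 0.0, 0.0 → max 13.5
II regrets: 0.0, 0.0, 9.1, 16.7, 8.4 → max 16.7
III regrets: 0.1, 10.1, 2.2, 9.4, 1.7 → max 10.1
IV regrets: 3.0, 2.1, 0.0, 10.3, 12.4 → max 12.4
Smallest max regret = 10.1 → III.

maximax → I; minimax regret → III (disagree)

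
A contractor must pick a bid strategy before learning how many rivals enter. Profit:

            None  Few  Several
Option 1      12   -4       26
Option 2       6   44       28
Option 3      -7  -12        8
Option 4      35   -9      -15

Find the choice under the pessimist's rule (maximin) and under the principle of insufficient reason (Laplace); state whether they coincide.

maximin → Option 2; laplace → Option 2 (agree)

Row minima: Option 1=-4, Option 2=6, Option 3=-12, Option 4=-15
Best worst-case = 6 → Option 2.
Row averages: Option 1=34/3, Option 2=26, Option 3=-11/3, Option 4=11/3
Highest average = 26 → Option 2.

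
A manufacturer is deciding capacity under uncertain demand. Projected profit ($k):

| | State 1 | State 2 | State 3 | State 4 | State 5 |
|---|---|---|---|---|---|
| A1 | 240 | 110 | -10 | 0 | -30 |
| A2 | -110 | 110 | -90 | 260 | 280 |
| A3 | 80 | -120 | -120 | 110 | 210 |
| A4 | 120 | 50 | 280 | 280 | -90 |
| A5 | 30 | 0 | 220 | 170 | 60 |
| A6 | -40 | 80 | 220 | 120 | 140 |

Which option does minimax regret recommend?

Column bests: State 1=240, State 2=110, State 3=280, State 4=280, State 5=280.
A1 regrets: 0, 0, 290, 280, 310 → max 310
A2 regrets: 350, 0, 370, 20, 0 → max 370
A3 regrets: 160, 230, 400, 170, 70 → max 400
A4 regrets: 120, 60, 0, 0, 370 → max 370
A5 regrets: 210, 110, 60, 110, 220 → max 220
A6 regrets: 280, 30, 60, 160, 140 → max 280
Smallest max regret = 220 → A5.

A5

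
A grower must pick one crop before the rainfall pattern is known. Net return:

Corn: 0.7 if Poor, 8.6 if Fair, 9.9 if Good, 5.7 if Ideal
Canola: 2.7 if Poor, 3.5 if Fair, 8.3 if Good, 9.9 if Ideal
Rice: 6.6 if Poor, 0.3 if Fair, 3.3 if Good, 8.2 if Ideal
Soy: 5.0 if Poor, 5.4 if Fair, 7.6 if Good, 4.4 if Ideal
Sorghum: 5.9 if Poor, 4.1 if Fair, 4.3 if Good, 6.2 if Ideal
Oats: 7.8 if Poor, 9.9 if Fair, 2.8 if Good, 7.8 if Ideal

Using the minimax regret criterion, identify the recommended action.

Soy

Column bests: Poor=7.8, Fair=9.9, Good=9.9, Ideal=9.9.
Corn regrets: 7.1, 1.3, 0.0, 4.2 → max 7.1
Canola regrets: 5.1, 6.4, 1.6, 0.0 → max 6.4
Rice regrets: 1.2, 9.6, 6.6, 1.7 → max 9.6
Soy regrets: 2.8, 4.5, 2.3, 5.5 → max 5.5
Sorghum regrets: 1.9, 5.8, 5.6, 3.7 → max 5.8
Oats regrets: 0.0, 0.0, 7.1, 2.1 → max 7.1
Smallest max regret = 5.5 → Soy.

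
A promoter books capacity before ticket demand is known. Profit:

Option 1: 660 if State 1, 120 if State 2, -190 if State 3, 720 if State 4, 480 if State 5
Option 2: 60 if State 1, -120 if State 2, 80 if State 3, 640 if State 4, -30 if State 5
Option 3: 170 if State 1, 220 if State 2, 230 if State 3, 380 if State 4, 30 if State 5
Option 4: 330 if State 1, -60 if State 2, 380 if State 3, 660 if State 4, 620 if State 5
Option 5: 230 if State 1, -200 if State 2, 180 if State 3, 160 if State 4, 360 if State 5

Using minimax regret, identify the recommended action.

Column bests: State 1=660, State 2=220, State 3=380, State 4=720, State 5=620.
Option 1 regrets: 0, 100, 570, 0, 140 → max 570
Option 2 regrets: 600, 340, 300, 80, 650 → max 650
Option 3 regrets: 490, 0, 150, 340, 590 → max 590
Option 4 regrets: 330, 280, 0, 60, 0 → max 330
Option 5 regrets: 430, 420, 200, 560, 260 → max 560
Smallest max regret = 330 → Option 4.

Option 4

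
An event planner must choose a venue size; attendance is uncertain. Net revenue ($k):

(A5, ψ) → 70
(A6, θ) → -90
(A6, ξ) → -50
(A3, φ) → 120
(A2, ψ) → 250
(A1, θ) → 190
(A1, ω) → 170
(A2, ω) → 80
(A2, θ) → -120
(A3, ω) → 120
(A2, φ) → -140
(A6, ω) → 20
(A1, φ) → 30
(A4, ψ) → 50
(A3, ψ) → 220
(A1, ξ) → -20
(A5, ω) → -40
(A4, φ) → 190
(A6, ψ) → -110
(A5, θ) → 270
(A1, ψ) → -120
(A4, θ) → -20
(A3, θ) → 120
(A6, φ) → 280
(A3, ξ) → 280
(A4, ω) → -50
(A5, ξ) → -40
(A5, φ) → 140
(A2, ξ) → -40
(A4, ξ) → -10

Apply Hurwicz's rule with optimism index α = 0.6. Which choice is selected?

A3

A1: 0.6·190 + 0.4·(-120) = 66
A2: 0.6·250 + 0.4·(-140) = 94
A3: 0.6·280 + 0.4·120 = 216
A4: 0.6·190 + 0.4·(-50) = 94
A5: 0.6·270 + 0.4·(-40) = 146
A6: 0.6·280 + 0.4·(-110) = 124
Highest Hurwicz score = 216 → A3.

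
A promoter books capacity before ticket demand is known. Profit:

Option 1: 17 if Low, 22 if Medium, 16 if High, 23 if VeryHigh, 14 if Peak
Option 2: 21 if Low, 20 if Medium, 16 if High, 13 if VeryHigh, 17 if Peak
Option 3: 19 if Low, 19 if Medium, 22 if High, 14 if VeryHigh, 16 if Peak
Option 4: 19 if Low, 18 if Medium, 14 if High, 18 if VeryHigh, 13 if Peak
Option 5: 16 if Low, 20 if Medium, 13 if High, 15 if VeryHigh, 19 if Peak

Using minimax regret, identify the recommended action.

Option 1

Column bests: Low=21, Medium=22, High=22, VeryHigh=23, Peak=19.
Option 1 regrets: 4, 0, 6, 0, 5 → max 6
Option 2 regrets: 0, 2, 6, 10, 2 → max 10
Option 3 regrets: 2, 3, 0, 9, 3 → max 9
Option 4 regrets: 2, 4, 8, 5, 6 → max 8
Option 5 regrets: 5, 2, 9, 8, 0 → max 9
Smallest max regret = 6 → Option 1.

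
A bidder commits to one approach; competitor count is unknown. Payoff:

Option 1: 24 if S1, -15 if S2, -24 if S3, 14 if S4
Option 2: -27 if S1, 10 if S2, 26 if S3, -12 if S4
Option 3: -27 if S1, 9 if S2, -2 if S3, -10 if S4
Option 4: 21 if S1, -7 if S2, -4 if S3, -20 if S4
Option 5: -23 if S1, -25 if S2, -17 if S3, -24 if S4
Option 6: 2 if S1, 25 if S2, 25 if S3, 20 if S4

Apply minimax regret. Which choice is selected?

Column bests: S1=24, S2=25, S3=26, S4=20.
Option 1 regrets: 0, 40, 50, 6 → max 50
Option 2 regrets: 51, 15, 0, 32 → max 51
Option 3 regrets: 51, 16, 28, 30 → max 51
Option 4 regrets: 3, 32, 30, 40 → max 40
Option 5 regrets: 47, 50, 43, 44 → max 50
Option 6 regrets: 22, 0, 1, 0 → max 22
Smallest max regret = 22 → Option 6.

Option 6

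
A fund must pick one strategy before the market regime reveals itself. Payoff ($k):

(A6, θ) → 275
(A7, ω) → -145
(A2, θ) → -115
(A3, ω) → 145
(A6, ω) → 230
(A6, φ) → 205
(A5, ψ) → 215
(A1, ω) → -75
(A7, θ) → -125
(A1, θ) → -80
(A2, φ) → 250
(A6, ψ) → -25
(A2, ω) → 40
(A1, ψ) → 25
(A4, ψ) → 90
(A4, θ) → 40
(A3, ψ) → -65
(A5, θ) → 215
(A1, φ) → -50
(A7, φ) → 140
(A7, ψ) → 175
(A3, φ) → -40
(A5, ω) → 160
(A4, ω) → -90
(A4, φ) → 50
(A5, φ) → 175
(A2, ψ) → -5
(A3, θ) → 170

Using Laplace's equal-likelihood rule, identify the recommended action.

Row averages: A1=-45, A2=42.5, A3=52.5, A4=22.5, A5=191.25, A6=171.25, A7=11.25
Highest average = 191.25 → A5.

A5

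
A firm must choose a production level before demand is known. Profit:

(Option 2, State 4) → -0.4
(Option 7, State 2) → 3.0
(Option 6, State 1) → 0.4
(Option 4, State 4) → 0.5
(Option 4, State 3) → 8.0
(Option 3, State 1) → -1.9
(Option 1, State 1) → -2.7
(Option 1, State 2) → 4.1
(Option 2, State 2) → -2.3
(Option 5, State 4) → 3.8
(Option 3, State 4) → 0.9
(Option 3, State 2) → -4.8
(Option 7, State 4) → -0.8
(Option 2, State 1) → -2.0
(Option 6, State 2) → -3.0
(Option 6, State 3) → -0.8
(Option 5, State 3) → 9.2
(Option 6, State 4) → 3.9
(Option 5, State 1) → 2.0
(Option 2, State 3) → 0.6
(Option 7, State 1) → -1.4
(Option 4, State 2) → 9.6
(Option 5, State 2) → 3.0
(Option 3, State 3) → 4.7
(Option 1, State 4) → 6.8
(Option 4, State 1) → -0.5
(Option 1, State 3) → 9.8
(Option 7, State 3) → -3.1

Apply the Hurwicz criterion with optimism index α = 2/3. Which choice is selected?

Option 5

Option 1: 2/3·9.8 + 1/3·(-2.7) = 169/30
Option 2: 2/3·0.6 + 1/3·(-2.3) = -11/30
Option 3: 2/3·4.7 + 1/3·(-4.8) = 23/15
Option 4: 2/3·9.6 + 1/3·(-0.5) = 187/30
Option 5: 2/3·9.2 + 1/3·2.0 = 6.8
Option 6: 2/3·3.9 + 1/3·(-3.0) = 1.6
Option 7: 2/3·3.0 + 1/3·(-3.1) = 29/30
Highest Hurwicz score = 6.8 → Option 5.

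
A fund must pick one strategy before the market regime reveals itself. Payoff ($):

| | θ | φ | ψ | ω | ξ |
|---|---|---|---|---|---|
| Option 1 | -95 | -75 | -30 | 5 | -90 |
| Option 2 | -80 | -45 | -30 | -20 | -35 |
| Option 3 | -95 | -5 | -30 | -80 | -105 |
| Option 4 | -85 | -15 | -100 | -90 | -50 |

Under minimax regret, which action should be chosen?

Column bests: θ=-80, φ=-5, ψ=-30, ω=5, ξ=-35.
Option 1 regrets: 15, 70, 0, 0, 55 → max 70
Option 2 regrets: 0, 40, 0, 25, 0 → max 40
Option 3 regrets: 15, 0, 0, 85, 70 → max 85
Option 4 regrets: 5, 10, 70, 95, 15 → max 95
Smallest max regret = 40 → Option 2.

Option 2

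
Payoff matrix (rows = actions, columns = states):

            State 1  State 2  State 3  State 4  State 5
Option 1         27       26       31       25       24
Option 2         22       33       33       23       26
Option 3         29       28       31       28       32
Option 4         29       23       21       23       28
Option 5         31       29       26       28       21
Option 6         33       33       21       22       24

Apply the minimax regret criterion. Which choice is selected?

Option 3

Column bests: State 1=33, State 2=33, State 3=33, State 4=28, State 5=32.
Option 1 regrets: 6, 7, 2, 3, 8 → max 8
Option 2 regrets: 11, 0, 0, 5, 6 → max 11
Option 3 regrets: 4, 5, 2, 0, 0 → max 5
Option 4 regrets: 4, 10, 12, 5, 4 → max 12
Option 5 regrets: 2, 4, 7, 0, 11 → max 11
Option 6 regrets: 0, 0, 12, 6, 8 → max 12
Smallest max regret = 5 → Option 3.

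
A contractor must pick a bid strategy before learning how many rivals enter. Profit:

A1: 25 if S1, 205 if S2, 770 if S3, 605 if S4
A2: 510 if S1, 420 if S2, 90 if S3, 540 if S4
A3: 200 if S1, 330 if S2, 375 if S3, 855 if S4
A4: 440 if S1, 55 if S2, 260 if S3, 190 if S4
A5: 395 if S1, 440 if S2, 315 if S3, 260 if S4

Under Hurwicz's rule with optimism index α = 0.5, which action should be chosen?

A3

A1: 0.5·770 + 0.5·25 = 397.5
A2: 0.5·540 + 0.5·90 = 315
A3: 0.5·855 + 0.5·200 = 527.5
A4: 0.5·440 + 0.5·55 = 247.5
A5: 0.5·440 + 0.5·260 = 350
Highest Hurwicz score = 527.5 → A3.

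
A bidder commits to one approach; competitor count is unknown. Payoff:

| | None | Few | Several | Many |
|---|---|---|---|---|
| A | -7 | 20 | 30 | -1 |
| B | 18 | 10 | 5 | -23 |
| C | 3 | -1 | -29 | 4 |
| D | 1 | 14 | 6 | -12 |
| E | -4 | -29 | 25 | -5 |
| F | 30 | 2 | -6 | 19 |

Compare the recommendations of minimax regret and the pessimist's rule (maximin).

minimax regret → D; maximin → F (disagree)

Column bests: None=30, Few=20, Several=30, Many=19.
A regrets: 37, 0, 0, 20 → max 37
B regrets: 12, 10, 25, 42 → max 42
C regrets: 27, 21, 59, 15 → max 59
D regrets: 29, 6, 24, 31 → max 31
E regrets: 34, 49, 5, 24 → max 49
F regrets: 0, 18, 36, 0 → max 36
Smallest max regret = 31 → D.
Row minima: A=-7, B=-23, C=-29, D=-12, E=-29, F=-6
Best worst-case = -6 → F.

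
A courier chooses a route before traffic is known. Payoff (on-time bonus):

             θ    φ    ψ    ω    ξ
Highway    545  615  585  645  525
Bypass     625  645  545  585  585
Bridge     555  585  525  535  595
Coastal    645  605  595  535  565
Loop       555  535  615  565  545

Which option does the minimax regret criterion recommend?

Bypass

Column bests: θ=645, φ=645, ψ=615, ω=645, ξ=595.
Highway regrets: 100, 30, 30, 0, 70 → max 100
Bypass regrets: 20, 0, 70, 60, 10 → max 70
Bridge regrets: 90, 60, 90, 110, 0 → max 110
Coastal regrets: 0, 40, 20, 110, 30 → max 110
Loop regrets: 90, 110, 0, 80, 50 → max 110
Smallest max regret = 70 → Bypass.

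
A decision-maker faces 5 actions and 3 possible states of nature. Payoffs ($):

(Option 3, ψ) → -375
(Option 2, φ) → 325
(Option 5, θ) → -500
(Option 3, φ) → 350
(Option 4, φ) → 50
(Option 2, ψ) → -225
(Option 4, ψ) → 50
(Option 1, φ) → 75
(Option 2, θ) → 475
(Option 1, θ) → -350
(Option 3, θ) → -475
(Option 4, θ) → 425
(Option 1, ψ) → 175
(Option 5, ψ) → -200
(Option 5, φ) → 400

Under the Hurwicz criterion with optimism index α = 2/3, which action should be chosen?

Option 4

Option 1: 2/3·175 + 1/3·(-350) = 0
Option 2: 2/3·475 + 1/3·(-225) = 725/3
Option 3: 2/3·350 + 1/3·(-475) = 75
Option 4: 2/3·425 + 1/3·50 = 300
Option 5: 2/3·400 + 1/3·(-500) = 100
Highest Hurwicz score = 300 → Option 4.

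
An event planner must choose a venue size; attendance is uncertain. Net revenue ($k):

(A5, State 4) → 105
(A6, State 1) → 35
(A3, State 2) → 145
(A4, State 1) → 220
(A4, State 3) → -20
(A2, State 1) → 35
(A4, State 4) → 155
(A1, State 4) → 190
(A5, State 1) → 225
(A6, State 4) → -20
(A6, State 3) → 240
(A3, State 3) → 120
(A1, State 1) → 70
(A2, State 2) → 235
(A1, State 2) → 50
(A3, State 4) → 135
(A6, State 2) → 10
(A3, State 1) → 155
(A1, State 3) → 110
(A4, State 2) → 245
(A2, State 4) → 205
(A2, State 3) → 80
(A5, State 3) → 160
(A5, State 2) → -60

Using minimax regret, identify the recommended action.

A3

Column bests: State 1=225, State 2=245, State 3=240, State 4=205.
A1 regrets: 155, 195, 130, 15 → max 195
A2 regrets: 190, 10, 160, 0 → max 190
A3 regrets: 70, 100, 120, 70 → max 120
A4 regrets: 5, 0, 260, 50 → max 260
A5 regrets: 0, 305, 80, 100 → max 305
A6 regrets: 190, 235, 0, 225 → max 235
Smallest max regret = 120 → A3.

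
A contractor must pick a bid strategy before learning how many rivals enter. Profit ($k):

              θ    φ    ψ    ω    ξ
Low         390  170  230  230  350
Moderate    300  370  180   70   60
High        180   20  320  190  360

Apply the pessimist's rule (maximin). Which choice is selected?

Row minima: Low=170, Moderate=60, High=20
Best worst-case = 170 → Low.

Low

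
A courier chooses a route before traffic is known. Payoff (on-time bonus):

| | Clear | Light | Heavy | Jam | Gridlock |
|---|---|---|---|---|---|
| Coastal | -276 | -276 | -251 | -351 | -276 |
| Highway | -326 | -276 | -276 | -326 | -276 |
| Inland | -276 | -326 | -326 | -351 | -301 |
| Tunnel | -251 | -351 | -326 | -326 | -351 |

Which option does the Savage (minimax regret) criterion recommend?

Coastal

Column bests: Clear=-251, Light=-276, Heavy=-251, Jam=-326, Gridlock=-276.
Coastal regrets: 25, 0, 0, 25, 0 → max 25
Highway regrets: 75, 0, 25, 0, 0 → max 75
Inland regrets: 25, 50, 75, 25, 25 → max 75
Tunnel regrets: 0, 75, 75, 0, 75 → max 75
Smallest max regret = 25 → Coastal.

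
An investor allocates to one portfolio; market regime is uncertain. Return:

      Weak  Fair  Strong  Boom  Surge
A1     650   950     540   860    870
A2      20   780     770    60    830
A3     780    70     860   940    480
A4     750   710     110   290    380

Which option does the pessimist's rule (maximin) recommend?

Row minima: A1=540, A2=20, A3=70, A4=110
Best worst-case = 540 → A1.

A1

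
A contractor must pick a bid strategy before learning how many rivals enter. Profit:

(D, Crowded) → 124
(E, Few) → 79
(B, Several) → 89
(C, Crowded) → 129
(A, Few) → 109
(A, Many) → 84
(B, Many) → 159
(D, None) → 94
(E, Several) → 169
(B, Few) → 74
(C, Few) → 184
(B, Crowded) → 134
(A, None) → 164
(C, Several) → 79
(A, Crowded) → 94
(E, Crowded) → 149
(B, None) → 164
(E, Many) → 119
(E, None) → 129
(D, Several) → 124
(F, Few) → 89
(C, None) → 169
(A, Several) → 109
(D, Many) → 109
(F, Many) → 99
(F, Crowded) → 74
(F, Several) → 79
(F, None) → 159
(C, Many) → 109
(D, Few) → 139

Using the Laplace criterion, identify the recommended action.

Row averages: A=112, B=124, C=134, D=118, E=129, F=100
Highest average = 134 → C.

C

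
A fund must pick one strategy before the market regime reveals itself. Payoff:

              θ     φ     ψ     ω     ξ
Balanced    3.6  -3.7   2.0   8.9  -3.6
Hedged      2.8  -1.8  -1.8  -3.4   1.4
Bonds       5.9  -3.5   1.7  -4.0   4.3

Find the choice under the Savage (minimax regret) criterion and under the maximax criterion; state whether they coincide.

minimax regret → Balanced; maximax → Balanced (agree)

Column bests: θ=5.9, φ=-1.8, ψ=2.0, ω=8.9, ξ=4.3.
Balanced regrets: 2.3, 1.9, 0.0, 0.0, 7.9 → max 7.9
Hedged regrets: 3.1, 0.0, 3.8, 12.3, 2.9 → max 12.3
Bonds regrets: 0.0, 1.7, 0.3, 12.9, 0.0 → max 12.9
Smallest max regret = 7.9 → Balanced.
Row maxima: Balanced=8.9, Hedged=2.8, Bonds=5.9
Best best-case = 8.9 → Balanced.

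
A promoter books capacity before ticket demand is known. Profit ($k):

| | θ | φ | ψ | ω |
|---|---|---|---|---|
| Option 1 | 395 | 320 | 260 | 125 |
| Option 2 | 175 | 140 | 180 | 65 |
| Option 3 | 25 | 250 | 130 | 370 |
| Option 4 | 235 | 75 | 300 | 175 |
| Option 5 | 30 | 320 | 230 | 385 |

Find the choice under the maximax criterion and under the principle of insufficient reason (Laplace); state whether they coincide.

maximax → Option 1; laplace → Option 1 (agree)

Row maxima: Option 1=395, Option 2=180, Option 3=370, Option 4=300, Option 5=385
Best best-case = 395 → Option 1.
Row averages: Option 1=275, Option 2=140, Option 3=193.75, Option 4=196.25, Option 5=241.25
Highest average = 275 → Option 1.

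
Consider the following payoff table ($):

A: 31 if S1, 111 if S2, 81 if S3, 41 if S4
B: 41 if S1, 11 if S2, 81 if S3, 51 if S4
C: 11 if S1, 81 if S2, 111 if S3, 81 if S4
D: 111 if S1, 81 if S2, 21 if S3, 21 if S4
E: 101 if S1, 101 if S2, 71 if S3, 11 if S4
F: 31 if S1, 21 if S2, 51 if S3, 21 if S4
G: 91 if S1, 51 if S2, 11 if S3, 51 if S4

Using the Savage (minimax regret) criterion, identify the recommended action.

Column bests: S1=111, S2=111, S3=111, S4=81.
A regrets: 80, 0, 30, 40 → max 80
B regrets: 70, 100, 30, 30 → max 100
C regrets: 100, 30, 0, 0 → max 100
D regrets: 0, 30, 90, 60 → max 90
E regrets: 10, 10, 40, 70 → max 70
F regrets: 80, 90, 60, 60 → max 90
G regrets: 20, 60, 100, 30 → max 100
Smallest max regret = 70 → E.

E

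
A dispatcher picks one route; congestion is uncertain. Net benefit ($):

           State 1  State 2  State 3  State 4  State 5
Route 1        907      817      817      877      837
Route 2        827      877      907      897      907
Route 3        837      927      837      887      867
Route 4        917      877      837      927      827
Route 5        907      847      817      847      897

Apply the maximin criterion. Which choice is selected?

Route 3

Row minima: Route 1=817, Route 2=827, Route 3=837, Route 4=827, Route 5=817
Best worst-case = 837 → Route 3.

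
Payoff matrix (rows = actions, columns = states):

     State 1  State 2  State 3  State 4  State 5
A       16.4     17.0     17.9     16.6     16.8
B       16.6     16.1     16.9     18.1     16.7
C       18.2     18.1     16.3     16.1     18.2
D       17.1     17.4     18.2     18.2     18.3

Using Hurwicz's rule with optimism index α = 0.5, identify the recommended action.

D

A: 0.5·17.9 + 0.5·16.4 = 17.15
B: 0.5·18.1 + 0.5·16.1 = 17.1
C: 0.5·18.2 + 0.5·16.1 = 17.15
D: 0.5·18.3 + 0.5·17.1 = 17.7
Highest Hurwicz score = 17.7 → D.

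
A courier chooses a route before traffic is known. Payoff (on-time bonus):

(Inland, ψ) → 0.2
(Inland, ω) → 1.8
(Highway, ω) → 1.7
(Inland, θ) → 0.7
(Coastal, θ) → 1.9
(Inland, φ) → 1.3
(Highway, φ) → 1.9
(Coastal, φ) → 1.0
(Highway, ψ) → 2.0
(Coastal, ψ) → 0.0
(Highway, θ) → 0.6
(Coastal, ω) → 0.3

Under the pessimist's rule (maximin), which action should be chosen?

Highway

Row minima: Inland=0.2, Coastal=0.0, Highway=0.6
Best worst-case = 0.6 → Highway.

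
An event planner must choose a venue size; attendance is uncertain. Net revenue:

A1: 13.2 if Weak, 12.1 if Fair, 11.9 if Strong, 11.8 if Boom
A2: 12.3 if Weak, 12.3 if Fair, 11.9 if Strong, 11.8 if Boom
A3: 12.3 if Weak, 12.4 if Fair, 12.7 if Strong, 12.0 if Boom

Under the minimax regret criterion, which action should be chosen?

A1

Column bests: Weak=13.2, Fair=12.4, Strong=12.7, Boom=12.0.
A1 regrets: 0.0, 0.3, 0.8, 0.2 → max 0.8
A2 regrets: 0.9, 0.1, 0.8, 0.2 → max 0.9
A3 regrets: 0.9, 0.0, 0.0, 0.0 → max 0.9
Smallest max regret = 0.8 → A1.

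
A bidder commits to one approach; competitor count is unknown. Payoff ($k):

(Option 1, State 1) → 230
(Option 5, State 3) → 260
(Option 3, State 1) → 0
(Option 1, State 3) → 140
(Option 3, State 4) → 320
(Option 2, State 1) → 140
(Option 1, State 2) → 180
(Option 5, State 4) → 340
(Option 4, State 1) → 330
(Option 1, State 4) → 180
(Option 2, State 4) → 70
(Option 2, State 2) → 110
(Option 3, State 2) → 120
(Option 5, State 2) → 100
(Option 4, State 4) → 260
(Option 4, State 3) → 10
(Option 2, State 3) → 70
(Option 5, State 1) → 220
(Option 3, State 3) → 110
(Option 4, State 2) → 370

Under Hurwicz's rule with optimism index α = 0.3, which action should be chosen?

Option 1: 0.3·230 + 0.7·140 = 167
Option 2: 0.3·140 + 0.7·70 = 91
Option 3: 0.3·320 + 0.7·0 = 96
Option 4: 0.3·370 + 0.7·10 = 118
Option 5: 0.3·340 + 0.7·100 = 172
Highest Hurwicz score = 172 → Option 5.

Option 5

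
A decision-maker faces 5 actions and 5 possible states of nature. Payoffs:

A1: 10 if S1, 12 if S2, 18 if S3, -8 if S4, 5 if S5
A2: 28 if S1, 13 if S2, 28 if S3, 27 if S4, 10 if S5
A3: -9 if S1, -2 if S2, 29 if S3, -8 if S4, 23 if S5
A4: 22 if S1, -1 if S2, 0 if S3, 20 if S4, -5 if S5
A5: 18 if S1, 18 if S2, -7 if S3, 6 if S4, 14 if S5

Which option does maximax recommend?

Row maxima: A1=18, A2=28, A3=29, A4=22, A5=18
Best best-case = 29 → A3.

A3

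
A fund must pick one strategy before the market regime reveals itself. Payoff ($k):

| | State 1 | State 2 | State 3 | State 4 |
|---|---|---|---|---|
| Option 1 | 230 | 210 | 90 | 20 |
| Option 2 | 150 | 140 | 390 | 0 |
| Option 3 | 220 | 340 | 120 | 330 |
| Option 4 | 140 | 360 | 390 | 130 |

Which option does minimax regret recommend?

Option 4

Column bests: State 1=230, State 2=360, State 3=390, State 4=330.
Option 1 regrets: 0, 150, 300, 310 → max 310
Option 2 regrets: 80, 220, 0, 330 → max 330
Option 3 regrets: 10, 20, 270, 0 → max 270
Option 4 regrets: 90, 0, 0, 200 → max 200
Smallest max regret = 200 → Option 4.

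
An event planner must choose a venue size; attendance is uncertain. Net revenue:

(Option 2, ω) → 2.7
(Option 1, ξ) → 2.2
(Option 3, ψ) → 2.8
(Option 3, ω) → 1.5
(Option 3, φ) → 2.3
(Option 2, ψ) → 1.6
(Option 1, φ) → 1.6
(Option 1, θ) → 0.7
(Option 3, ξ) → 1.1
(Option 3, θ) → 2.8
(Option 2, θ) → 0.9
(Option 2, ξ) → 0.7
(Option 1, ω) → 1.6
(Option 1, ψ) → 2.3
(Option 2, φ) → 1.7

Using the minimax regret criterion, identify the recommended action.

Column bests: θ=2.8, φ=2.3, ψ=2.8, ω=2.7, ξ=2.2.
Option 1 regrets: 2.1, 0.7, 0.5, 1.1, 0.0 → max 2.1
Option 2 regrets: 1.9, 0.6, 1.2, 0.0, 1.5 → max 1.9
Option 3 regrets: 0.0, 0.0, 0.0, 1.2, 1.1 → max 1.2
Smallest max regret = 1.2 → Option 3.

Option 3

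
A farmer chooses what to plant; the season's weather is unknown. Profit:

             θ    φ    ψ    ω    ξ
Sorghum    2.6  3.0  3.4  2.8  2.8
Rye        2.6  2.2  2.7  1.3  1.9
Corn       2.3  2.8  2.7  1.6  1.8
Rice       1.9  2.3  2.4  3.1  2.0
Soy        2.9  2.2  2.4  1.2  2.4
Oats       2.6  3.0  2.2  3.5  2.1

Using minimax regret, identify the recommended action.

Column bests: θ=2.9, φ=3.0, ψ=3.4, ω=3.5, ξ=2.8.
Sorghum regrets: 0.3, 0.0, 0.0, 0.7, 0.0 → max 0.7
Rye regrets: 0.3, 0.8, 0.7, 2.2, 0.9 → max 2.2
Corn regrets: 0.6, 0.2, 0.7, 1.9, 1.0 → max 1.9
Rice regrets: 1.0, 0.7, 1.0, 0.4, 0.8 → max 1.0
Soy regrets: 0.0, 0.8, 1.0, 2.3, 0.4 → max 2.3
Oats regrets: 0.3, 0.0, 1.2, 0.0, 0.7 → max 1.2
Smallest max regret = 0.7 → Sorghum.

Sorghum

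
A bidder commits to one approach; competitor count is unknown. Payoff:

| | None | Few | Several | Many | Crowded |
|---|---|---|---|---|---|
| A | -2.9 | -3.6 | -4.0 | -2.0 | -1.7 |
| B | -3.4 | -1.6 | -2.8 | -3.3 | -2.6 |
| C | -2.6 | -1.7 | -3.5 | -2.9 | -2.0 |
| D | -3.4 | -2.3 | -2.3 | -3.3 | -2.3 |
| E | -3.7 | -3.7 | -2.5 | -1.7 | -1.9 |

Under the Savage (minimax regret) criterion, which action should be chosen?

Column bests: None=-2.6, Few=-1.6, Several=-2.3, Many=-1.7, Crowded=-1.7.
A regrets: 0.3, 2.0, 1.7, 0.3, 0.0 → max 2.0
B regrets: 0.8, 0.0, 0.5, 1.6, 0.9 → max 1.6
C regrets: 0.0, 0.1, 1.2, 1.2, 0.3 → max 1.2
D regrets: 0.8, 0.7, 0.0, 1.6, 0.6 → max 1.6
E regrets: 1.1, 2.1, 0.2, 0.0, 0.2 → max 2.1
Smallest max regret = 1.2 → C.

C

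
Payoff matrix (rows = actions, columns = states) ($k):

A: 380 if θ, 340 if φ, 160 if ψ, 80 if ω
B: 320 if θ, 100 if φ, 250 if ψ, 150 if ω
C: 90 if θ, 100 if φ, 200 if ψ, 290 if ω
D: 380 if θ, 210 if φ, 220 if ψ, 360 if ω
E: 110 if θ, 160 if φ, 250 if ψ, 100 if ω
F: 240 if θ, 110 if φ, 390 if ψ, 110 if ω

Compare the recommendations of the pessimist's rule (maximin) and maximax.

maximin → D; maximax → F (disagree)

Row minima: A=80, B=100, C=90, D=210, E=100, F=110
Best worst-case = 210 → D.
Row maxima: A=380, B=320, C=290, D=380, E=250, F=390
Best best-case = 390 → F.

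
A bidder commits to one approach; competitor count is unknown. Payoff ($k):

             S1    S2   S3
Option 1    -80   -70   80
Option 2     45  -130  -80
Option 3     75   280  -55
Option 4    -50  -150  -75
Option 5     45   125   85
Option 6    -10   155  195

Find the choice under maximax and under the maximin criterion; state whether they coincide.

maximax → Option 3; maximin → Option 5 (disagree)

Row maxima: Option 1=80, Option 2=45, Option 3=280, Option 4=-50, Option 5=125, Option 6=195
Best best-case = 280 → Option 3.
Row minima: Option 1=-80, Option 2=-130, Option 3=-55, Option 4=-150, Option 5=45, Option 6=-10
Best worst-case = 45 → Option 5.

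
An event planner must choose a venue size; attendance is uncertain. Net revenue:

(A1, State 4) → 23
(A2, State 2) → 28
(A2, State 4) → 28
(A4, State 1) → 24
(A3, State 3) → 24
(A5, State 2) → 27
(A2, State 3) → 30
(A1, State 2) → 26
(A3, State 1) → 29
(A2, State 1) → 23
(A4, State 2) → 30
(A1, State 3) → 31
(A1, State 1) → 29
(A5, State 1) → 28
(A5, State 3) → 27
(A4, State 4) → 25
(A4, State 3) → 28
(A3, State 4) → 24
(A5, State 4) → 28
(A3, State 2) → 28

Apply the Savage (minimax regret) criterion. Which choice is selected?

Column bests: State 1=29, State 2=30, State 3=31, State 4=28.
A1 regrets: 0, 4, 0, 5 → max 5
A2 regrets: 6, 2, 1, 0 → max 6
A3 regrets: 0, 2, 7, 4 → max 7
A4 regrets: 5, 0, 3, 3 → max 5
A5 regrets: 1, 3, 4, 0 → max 4
Smallest max regret = 4 → A5.

A5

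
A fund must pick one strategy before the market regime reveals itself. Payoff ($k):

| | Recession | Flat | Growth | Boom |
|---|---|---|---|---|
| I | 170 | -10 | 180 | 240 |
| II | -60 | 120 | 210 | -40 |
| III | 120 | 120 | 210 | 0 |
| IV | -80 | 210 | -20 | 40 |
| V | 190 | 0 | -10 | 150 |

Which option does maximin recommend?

Row minima: I=-10, II=-60, III=0, IV=-80, V=-10
Best worst-case = 0 → III.

III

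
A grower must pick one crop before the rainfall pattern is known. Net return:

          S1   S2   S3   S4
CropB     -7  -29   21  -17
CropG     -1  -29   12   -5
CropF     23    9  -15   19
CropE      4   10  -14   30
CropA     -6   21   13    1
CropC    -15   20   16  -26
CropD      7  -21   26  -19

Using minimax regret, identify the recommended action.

CropA

Column bests: S1=23, S2=21, S3=26, S4=30.
CropB regrets: 30, 50, 5, 47 → max 50
CropG regrets: 24, 50, 14, 35 → max 50
CropF regrets: 0, 12, 41, 11 → max 41
CropE regrets: 19, 11, 40, 0 → max 40
CropA regrets: 29, 0, 13, 29 → max 29
CropC regrets: 38, 1, 10, 56 → max 56
CropD regrets: 16, 42, 0, 49 → max 49
Smallest max regret = 29 → CropA.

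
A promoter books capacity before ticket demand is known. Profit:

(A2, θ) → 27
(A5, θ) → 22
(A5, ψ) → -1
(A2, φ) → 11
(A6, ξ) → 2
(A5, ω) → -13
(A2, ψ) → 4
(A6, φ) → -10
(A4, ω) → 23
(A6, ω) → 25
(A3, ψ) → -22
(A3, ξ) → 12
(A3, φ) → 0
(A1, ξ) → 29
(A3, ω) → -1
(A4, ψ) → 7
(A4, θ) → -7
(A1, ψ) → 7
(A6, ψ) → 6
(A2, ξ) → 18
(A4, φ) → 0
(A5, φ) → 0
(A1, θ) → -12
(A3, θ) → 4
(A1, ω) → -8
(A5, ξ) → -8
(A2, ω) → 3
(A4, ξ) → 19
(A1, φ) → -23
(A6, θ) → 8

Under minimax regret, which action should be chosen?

Column bests: θ=27, φ=11, ψ=7, ω=25, ξ=29.
A1 regrets: 39, 34, 0, 33, 0 → max 39
A2 regrets: 0, 0, 3, 22, 11 → max 22
A3 regrets: 23, 11, 29, 26, 17 → max 29
A4 regrets: 34, 11, 0, 2, 10 → max 34
A5 regrets: 5, 11, 8, 38, 37 → max 38
A6 regrets: 19, 21, 1, 0, 27 → max 27
Smallest max regret = 22 → A2.

A2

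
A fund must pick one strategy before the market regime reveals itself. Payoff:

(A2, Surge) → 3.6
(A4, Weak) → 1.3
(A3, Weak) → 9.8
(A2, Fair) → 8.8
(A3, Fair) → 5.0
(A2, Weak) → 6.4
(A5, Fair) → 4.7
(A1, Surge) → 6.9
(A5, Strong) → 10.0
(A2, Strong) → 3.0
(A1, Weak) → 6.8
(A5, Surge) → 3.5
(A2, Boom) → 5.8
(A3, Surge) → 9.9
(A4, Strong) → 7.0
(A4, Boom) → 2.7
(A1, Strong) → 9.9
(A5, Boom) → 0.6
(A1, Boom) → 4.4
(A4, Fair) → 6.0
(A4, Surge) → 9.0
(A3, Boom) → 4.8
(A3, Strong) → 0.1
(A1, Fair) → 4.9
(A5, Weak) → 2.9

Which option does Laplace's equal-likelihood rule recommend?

A1

Row averages: A1=6.58, A2=5.52, A3=5.92, A4=5.2, A5=4.34
Highest average = 6.58 → A1.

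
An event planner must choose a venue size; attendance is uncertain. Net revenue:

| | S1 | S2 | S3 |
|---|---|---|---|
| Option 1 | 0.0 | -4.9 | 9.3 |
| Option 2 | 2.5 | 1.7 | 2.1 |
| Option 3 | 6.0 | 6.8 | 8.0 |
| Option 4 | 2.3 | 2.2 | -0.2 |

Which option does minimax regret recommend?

Column bests: S1=6.0, S2=6.8, S3=9.3.
Option 1 regrets: 6.0, 11.7, 0.0 → max 11.7
Option 2 regrets: 3.5, 5.1, 7.2 → max 7.2
Option 3 regrets: 0.0, 0.0, 1.3 → max 1.3
Option 4 regrets: 3.7, 4.6, 9.5 → max 9.5
Smallest max regret = 1.3 → Option 3.

Option 3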